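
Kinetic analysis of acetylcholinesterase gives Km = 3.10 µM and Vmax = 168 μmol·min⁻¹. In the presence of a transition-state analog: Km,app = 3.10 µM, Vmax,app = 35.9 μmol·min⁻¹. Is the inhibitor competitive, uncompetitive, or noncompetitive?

noncompetitive

Vmax decreases (168 → 35.9 μmol·min⁻¹) while Km is unchanged — pure noncompetitive inhibition.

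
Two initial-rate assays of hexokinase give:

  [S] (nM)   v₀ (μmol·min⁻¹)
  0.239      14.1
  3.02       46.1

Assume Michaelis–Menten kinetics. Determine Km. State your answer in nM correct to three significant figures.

In reciprocal form, 1/v = (Km/Vmax)·(1/[S]) + 1/Vmax. The two points give (1/[S], 1/v) = (4.184, 0.07092) and (0.3311, 0.02169).
Slope = (0.07092 − 0.02169)/(4.184 − 0.3311) = 0.01278; intercept = 0.07092 − 0.01278×4.184 = 0.01746.
Vmax = 1/intercept = 57.3 μmol·min⁻¹; Km = slope × Vmax = 0.01278 × 57.3 = 0.732 nM.

0.732 nM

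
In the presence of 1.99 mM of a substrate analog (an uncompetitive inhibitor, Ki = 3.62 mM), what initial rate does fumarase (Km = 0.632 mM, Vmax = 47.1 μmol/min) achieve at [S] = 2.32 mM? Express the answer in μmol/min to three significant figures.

α = 1 + [I]/Ki = 1 + 1.99/3.62 = 1.550.
For an uncompetitive inhibitor, both parameters are divided by α, giving Vmax/α and Km/α: Km,app = 0.408 mM, Vmax,app = 30.4 μmol/min.
v = Vmax,app·[S]/(Km,app + [S]) = 30.4 × 2.32/(0.408 + 2.32) = 25.8 μmol/min.

25.8 μmol/min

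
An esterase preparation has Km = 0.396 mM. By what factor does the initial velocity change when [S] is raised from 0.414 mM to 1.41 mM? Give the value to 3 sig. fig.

The fractional saturations are [S]/(Km+[S]) = 0.414/0.8100 = 0.5111 and 1.41/1.806 = 0.7807.
v₂/v₁ is just their ratio: 0.7807/0.5111 = 1.53.

1.53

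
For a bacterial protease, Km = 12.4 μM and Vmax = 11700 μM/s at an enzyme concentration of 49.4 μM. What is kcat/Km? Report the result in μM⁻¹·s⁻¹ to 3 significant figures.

kcat = Vmax/[E]total = 11700/49.4 = 237 s⁻¹.
kcat/Km = 237/12.4 = 19.1 μM⁻¹·s⁻¹.

19.1 μM⁻¹·s⁻¹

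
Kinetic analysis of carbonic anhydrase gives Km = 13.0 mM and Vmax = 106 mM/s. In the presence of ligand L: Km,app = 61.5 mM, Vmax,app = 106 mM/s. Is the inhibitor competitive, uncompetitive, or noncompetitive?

Km increases (13.0 → 61.5 mM) while Vmax is unchanged — the hallmark of competitive inhibition.

competitive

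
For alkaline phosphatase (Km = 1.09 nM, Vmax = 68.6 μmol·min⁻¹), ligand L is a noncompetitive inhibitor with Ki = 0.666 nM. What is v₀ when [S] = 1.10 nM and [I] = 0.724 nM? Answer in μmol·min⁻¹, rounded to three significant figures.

α = 1 + [I]/Ki = 1 + 0.724/0.666 = 2.087.
For a noncompetitive inhibitor, Vmax is reduced to Vmax/α while Km is unchanged: Km,app = 1.09 nM, Vmax,app = 32.9 μmol·min⁻¹.
v = Vmax,app·[S]/(Km,app + [S]) = 32.9 × 1.10/(1.09 + 1.10) = 16.5 μmol·min⁻¹.

16.5 μmol·min⁻¹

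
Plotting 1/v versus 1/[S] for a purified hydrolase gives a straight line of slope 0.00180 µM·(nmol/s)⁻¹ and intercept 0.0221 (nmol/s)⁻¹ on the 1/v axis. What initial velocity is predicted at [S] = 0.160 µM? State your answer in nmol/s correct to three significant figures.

30.0 nmol/s

The y-intercept is 1/Vmax, so Vmax = 1/0.0221 = 45.2 nmol/s.
The slope is Km/Vmax, so Km = 0.00180 × 45.2 = 0.0814 µM.
Then v = 45.2 × 0.160/(0.0814 + 0.160) = 30.0 nmol/s.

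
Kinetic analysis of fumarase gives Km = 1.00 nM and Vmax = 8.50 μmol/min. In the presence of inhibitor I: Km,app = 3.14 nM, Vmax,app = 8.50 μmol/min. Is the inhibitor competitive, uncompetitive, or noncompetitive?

Km increases (1.00 → 3.14 nM) while Vmax is unchanged — the hallmark of competitive inhibition.

competitive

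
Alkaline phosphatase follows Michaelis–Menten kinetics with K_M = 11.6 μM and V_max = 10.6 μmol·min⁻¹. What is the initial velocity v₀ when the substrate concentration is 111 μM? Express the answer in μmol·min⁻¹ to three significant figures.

v = Vmax·[S]/(Km + [S]) = 10.6 × 111 / (11.6 + 111)
  = 1177 / 122.6 = 9.60 μmol·min⁻¹.

9.60 μmol·min⁻¹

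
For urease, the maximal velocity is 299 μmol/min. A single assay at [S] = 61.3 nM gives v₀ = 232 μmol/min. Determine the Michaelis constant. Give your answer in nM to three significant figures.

v/Vmax = 232/299 = 0.7759 = [S]/(Km+[S]).
So Km + [S] = [S]/0.7759 = 79.00 nM, giving Km = 79.00 − 61.3 = 17.7 nM.

17.7 nM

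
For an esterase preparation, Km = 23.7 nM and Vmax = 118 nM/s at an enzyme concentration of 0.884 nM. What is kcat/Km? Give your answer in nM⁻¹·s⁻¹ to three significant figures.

kcat = Vmax/[E]total = 118/0.884 = 133 s⁻¹.
kcat/Km = 133/23.7 = 5.63 nM⁻¹·s⁻¹.

5.63 nM⁻¹·s⁻¹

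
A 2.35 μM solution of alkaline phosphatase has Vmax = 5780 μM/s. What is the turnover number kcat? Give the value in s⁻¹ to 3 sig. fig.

2460 s⁻¹

kcat = Vmax/[E]total = 5780 μM/s / 2.35 μM = 2460 s⁻¹.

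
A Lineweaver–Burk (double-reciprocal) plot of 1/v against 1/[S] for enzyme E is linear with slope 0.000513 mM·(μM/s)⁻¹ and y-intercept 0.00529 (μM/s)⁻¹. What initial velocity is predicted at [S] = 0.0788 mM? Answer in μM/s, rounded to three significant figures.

The y-intercept is 1/Vmax, so Vmax = 1/0.00529 = 189 μM/s.
The slope is Km/Vmax, so Km = 0.000513 × 189 = 0.0970 mM.
Then v = 189 × 0.0788/(0.0970 + 0.0788) = 84.7 μM/s.

84.7 μM/s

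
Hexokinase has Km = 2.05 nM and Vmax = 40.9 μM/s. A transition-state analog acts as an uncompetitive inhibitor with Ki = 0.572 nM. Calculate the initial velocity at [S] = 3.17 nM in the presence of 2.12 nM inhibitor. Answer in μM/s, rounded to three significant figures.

7.64 μM/s

α = 1 + [I]/Ki = 1 + 2.12/0.572 = 4.706.
For an uncompetitive inhibitor, both parameters are divided by α, giving Vmax/α and Km/α: Km,app = 0.436 nM, Vmax,app = 8.69 μM/s.
v = Vmax,app·[S]/(Km,app + [S]) = 8.69 × 3.17/(0.436 + 3.17) = 7.64 μM/s.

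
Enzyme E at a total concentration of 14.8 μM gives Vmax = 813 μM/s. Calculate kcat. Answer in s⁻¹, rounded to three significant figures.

kcat = Vmax/[E]total = 813 μM/s / 14.8 μM = 54.9 s⁻¹.

54.9 s⁻¹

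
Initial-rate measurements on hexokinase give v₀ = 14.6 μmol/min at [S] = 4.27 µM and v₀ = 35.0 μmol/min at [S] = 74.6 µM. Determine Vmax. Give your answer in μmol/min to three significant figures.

From v = Vmax[S]/(Km+[S]), each point gives Vmax = v(Km+[S])/[S].
Equating: 14.6(Km+4.27)/4.27 = 35.0(Km+74.6)/74.6.
3.419·Km + 14.6 = 0.4692·Km + 35.0, so (3.419 − 0.4692)·Km = 35.0 − 14.6.
Km = 20.40/2.950 = 6.92 µM; then Vmax = 14.6(6.92+4.27)/4.27 = 38.2 μmol/min.

38.2 μmol/min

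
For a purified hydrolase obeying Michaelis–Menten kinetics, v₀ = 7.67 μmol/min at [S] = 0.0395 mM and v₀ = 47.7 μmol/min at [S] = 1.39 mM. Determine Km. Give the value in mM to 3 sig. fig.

From v = Vmax[S]/(Km+[S]), each point gives Vmax = v(Km+[S])/[S].
Equating: 7.67(Km+0.0395)/0.0395 = 47.7(Km+1.39)/1.39.
194.2·Km + 7.67 = 34.32·Km + 47.7, so (194.2 − 34.32)·Km = 47.7 − 7.67.
Km = 40.03/159.9 = 0.250 mM; then Vmax = 7.67(0.250+0.0395)/0.0395 = 56.3 μmol/min.

0.250 mM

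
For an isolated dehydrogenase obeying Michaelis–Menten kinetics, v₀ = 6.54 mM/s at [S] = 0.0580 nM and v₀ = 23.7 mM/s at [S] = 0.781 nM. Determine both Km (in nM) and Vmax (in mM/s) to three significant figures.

Km = 0.208 nM; Vmax = 30.0 mM/s

From v = Vmax[S]/(Km+[S]), each point gives Vmax = v(Km+[S])/[S].
Equating: 6.54(Km+0.0580)/0.0580 = 23.7(Km+0.781)/0.781.
112.8·Km + 6.54 = 30.35·Km + 23.7, so (112.8 − 30.35)·Km = 23.7 − 6.54.
Km = 17.16/82.41 = 0.208 nM; then Vmax = 6.54(0.208+0.0580)/0.0580 = 30.0 mM/s.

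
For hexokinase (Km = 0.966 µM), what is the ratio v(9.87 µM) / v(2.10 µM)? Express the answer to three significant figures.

The fractional saturations are [S]/(Km+[S]) = 2.10/3.066 = 0.6849 and 9.87/10.84 = 0.9109.
v₂/v₁ is just their ratio: 0.9109/0.6849 = 1.33.

1.33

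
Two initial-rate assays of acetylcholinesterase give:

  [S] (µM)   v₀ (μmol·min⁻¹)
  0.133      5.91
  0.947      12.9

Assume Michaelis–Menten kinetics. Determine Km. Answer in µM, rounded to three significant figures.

0.227 µM

In reciprocal form, 1/v = (Km/Vmax)·(1/[S]) + 1/Vmax. The two points give (1/[S], 1/v) = (7.519, 0.1692) and (1.056, 0.07752).
Slope = (0.1692 − 0.07752)/(7.519 − 1.056) = 0.01419; intercept = 0.1692 − 0.01419×7.519 = 0.06254.
Vmax = 1/intercept = 16.0 μmol·min⁻¹; Km = slope × Vmax = 0.01419 × 16.0 = 0.227 µM.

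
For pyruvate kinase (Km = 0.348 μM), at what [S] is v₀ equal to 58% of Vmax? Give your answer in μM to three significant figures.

0.481 μM

v/Vmax = [S]/(Km+[S]) = 0.58, so [S] = Km·0.58/(1 − 0.58) = 0.348 × 1.381.
[S] = 0.481 μM.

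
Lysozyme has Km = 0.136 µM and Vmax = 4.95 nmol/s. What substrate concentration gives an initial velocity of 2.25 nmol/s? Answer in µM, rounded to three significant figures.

0.113 µM

The required fractional saturation is v/Vmax = 2.25/4.95 = 0.4545.
Then [S]/(Km+[S]) = 0.4545 ⇒ [S] = 0.136 × 0.4545/(1 − 0.4545) = 0.113 µM.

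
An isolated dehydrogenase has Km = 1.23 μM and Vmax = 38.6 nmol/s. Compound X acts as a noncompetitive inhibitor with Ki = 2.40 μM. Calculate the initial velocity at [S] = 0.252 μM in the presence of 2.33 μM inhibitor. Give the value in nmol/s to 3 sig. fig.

3.33 nmol/s

With α = 1 + [I]/Ki = 1 + 2.33/2.40 = 1.971, the noncompetitive rate law is v = (Vmax/α)·[S] / (Km + [S]).
v = (38.6/1.971)×0.252 / (1.23 + 0.252) = 4.936/1.482 = 3.33 nmol/s.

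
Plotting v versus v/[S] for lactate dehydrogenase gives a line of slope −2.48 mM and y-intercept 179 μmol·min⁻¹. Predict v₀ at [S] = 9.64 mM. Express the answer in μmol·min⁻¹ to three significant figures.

142 μmol·min⁻¹

In the Eadie–Hofstee form v = Vmax − Km·(v/[S]), the slope is −Km and the intercept is Vmax, so Km = 2.48 mM and Vmax = 179 μmol·min⁻¹.
v = 179 × 9.64/(2.48 + 9.64) = 142 μmol·min⁻¹.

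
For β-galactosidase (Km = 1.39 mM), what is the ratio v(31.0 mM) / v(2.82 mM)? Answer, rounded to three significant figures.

1.43

The fractional saturations are [S]/(Km+[S]) = 2.82/4.210 = 0.6698 and 31.0/32.39 = 0.9571.
v₂/v₁ is just their ratio: 0.9571/0.6698 = 1.43.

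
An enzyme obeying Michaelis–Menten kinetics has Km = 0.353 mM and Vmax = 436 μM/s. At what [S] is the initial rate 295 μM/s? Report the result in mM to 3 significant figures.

0.739 mM

The required fractional saturation is v/Vmax = 295/436 = 0.6766.
Then [S]/(Km+[S]) = 0.6766 ⇒ [S] = 0.353 × 0.6766/(1 − 0.6766) = 0.739 mM.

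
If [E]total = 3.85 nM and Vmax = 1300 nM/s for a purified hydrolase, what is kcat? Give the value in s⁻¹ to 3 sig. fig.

kcat = Vmax/[E]total = 1300 nM/s / 3.85 nM = 338 s⁻¹.

338 s⁻¹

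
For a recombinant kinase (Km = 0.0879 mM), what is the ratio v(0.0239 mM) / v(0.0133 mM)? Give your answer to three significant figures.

The fractional saturations are [S]/(Km+[S]) = 0.0133/0.1012 = 0.1314 and 0.0239/0.1118 = 0.2138.
v₂/v₁ is just their ratio: 0.2138/0.1314 = 1.63.

1.63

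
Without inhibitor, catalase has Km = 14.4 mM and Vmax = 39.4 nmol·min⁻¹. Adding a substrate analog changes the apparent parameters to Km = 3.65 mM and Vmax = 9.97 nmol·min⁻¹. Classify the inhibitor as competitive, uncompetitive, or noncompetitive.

Both Km and Vmax decrease by the same factor (~3.95-fold) — characteristic of uncompetitive inhibition.

uncompetitive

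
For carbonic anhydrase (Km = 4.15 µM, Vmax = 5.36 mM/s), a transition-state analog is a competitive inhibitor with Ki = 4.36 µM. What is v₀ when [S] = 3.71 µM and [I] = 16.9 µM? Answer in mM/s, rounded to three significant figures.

0.830 mM/s

α = 1 + [I]/Ki = 1 + 16.9/4.36 = 4.876.
For a competitive inhibitor, Vmax is unchanged and the apparent Km becomes α·Km: Km,app = 20.2 µM, Vmax,app = 5.36 mM/s.
v = Vmax,app·[S]/(Km,app + [S]) = 5.36 × 3.71/(20.2 + 3.71) = 0.830 mM/s.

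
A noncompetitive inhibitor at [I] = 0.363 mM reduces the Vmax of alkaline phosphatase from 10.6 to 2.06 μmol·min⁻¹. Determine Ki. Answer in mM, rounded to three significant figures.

Noncompetitive: Vmax,app = Vmax/α with α = 1 + [I]/Ki.
α = Vmax/Vmax,app = 10.6/2.06 = 5.146.
Ki = [I]/(α − 1) = 0.363/4.146 = 0.0876 mM.

0.0876 mM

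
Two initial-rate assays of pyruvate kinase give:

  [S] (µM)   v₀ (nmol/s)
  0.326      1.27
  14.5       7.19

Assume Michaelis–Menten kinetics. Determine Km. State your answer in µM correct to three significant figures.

1.74 µM

In reciprocal form, 1/v = (Km/Vmax)·(1/[S]) + 1/Vmax. The two points give (1/[S], 1/v) = (3.067, 0.7874) and (0.06897, 0.1391).
Slope = (0.7874 − 0.1391)/(3.067 − 0.06897) = 0.2162; intercept = 0.7874 − 0.2162×3.067 = 0.1242.
Vmax = 1/intercept = 8.05 nmol/s; Km = slope × Vmax = 0.2162 × 8.05 = 1.74 µM.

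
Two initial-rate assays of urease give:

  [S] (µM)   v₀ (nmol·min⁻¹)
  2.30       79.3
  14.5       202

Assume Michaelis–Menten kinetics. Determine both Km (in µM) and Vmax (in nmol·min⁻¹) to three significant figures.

Km = 5.97 µM; Vmax = 285 nmol·min⁻¹

From v = Vmax[S]/(Km+[S]), each point gives Vmax = v(Km+[S])/[S].
Equating: 79.3(Km+2.30)/2.30 = 202(Km+14.5)/14.5.
34.48·Km + 79.3 = 13.93·Km + 202, so (34.48 − 13.93)·Km = 202 − 79.3.
Km = 122.7/20.55 = 5.97 µM; then Vmax = 79.3(5.97+2.30)/2.30 = 285 nmol·min⁻¹.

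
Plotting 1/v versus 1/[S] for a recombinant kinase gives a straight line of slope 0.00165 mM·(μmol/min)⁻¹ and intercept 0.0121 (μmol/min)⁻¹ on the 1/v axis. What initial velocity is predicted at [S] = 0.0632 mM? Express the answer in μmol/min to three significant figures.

The y-intercept is 1/Vmax, so Vmax = 1/0.0121 = 82.6 μmol/min.
The slope is Km/Vmax, so Km = 0.00165 × 82.6 = 0.136 mM.
Then v = 82.6 × 0.0632/(0.136 + 0.0632) = 26.2 μmol/min.

26.2 μmol/min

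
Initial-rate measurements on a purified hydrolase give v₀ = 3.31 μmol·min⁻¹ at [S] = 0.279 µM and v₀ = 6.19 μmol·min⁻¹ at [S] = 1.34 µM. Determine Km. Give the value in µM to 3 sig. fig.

From v = Vmax[S]/(Km+[S]), each point gives Vmax = v(Km+[S])/[S].
Equating: 3.31(Km+0.279)/0.279 = 6.19(Km+1.34)/1.34.
11.86·Km + 3.31 = 4.619·Km + 6.19, so (11.86 − 4.619)·Km = 6.19 − 3.31.
Km = 2.880/7.244 = 0.398 µM; then Vmax = 3.31(0.398+0.279)/0.279 = 8.03 μmol·min⁻¹.

0.398 µM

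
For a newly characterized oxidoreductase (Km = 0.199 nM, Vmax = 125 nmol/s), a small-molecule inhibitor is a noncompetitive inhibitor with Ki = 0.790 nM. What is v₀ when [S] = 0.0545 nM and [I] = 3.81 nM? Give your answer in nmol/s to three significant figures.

4.62 nmol/s

With α = 1 + [I]/Ki = 1 + 3.81/0.790 = 5.823, the noncompetitive rate law is v = (Vmax/α)·[S] / (Km + [S]).
v = (125/5.823)×0.0545 / (0.199 + 0.0545) = 1.170/0.2535 = 4.62 nmol/s.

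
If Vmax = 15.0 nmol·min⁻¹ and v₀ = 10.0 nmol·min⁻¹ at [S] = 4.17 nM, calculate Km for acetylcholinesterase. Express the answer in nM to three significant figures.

2.08 nM

v/Vmax = 10.0/15.0 = 0.6667 = [S]/(Km+[S]).
So Km + [S] = [S]/0.6667 = 6.255 nM, giving Km = 6.255 − 4.17 = 2.08 nM.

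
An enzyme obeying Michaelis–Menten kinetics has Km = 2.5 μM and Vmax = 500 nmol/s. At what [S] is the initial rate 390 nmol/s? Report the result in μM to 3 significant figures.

8.86 μM

Rearranging v = Vmax[S]/(Km+[S]) gives [S] = Km·v/(Vmax − v).
[S] = 2.5 × 390 / (500 − 390) = 975.0/110.0 = 8.86 μM.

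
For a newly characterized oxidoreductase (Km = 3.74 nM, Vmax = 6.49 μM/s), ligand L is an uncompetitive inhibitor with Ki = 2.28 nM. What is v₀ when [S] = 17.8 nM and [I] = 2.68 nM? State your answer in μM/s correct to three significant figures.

2.72 μM/s

With α = 1 + [I]/Ki = 1 + 2.68/2.28 = 2.175, the uncompetitive rate law is v = (Vmax/α)·[S] / (Km/α + [S]).
v = (6.49/2.175)×17.8 / (3.74/2.175 + 17.8) = 53.10/19.52 = 2.72 μM/s.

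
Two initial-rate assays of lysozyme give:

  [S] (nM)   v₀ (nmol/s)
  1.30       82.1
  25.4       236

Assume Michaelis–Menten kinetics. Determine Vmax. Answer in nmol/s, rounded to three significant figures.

263 nmol/s

In reciprocal form, 1/v = (Km/Vmax)·(1/[S]) + 1/Vmax. The two points give (1/[S], 1/v) = (0.7692, 0.01218) and (0.03937, 0.004237).
Slope = (0.01218 − 0.004237)/(0.7692 − 0.03937) = 0.01088; intercept = 0.01218 − 0.01088×0.7692 = 0.003809.
Vmax = 1/intercept = 263 nmol/s; Km = slope × Vmax = 0.01088 × 263 = 2.86 nM.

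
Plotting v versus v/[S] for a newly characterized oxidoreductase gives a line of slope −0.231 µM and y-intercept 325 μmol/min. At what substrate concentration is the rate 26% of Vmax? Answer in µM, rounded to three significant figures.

0.0812 µM

The Eadie–Hofstee slope gives Km = 0.231 µM (slope = −Km).
v/Vmax = [S]/(Km+[S]) = 0.26 ⇒ [S] = Km·0.26/(1−0.26) = 0.231 × 0.3514 = 0.0812 µM.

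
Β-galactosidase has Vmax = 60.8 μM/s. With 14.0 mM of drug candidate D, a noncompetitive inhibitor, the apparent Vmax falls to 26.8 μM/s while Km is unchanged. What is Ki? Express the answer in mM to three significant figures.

Noncompetitive: Vmax,app = Vmax/α with α = 1 + [I]/Ki.
α = Vmax/Vmax,app = 60.8/26.8 = 2.269.
Since α = 1 + [I]/Ki, [I]/Ki = 2.269 − 1 = 1.269 and Ki = 14.0/1.269 = 11.0 mM.

11.0 mM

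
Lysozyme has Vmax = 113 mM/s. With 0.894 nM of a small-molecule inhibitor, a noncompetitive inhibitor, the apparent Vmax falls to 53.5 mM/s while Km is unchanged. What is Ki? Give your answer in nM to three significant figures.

Noncompetitive: Vmax,app = Vmax/α with α = 1 + [I]/Ki.
α = Vmax/Vmax,app = 113/53.5 = 2.112.
Ki = [I]/(α − 1) = 0.894/1.112 = 0.804 nM.

0.804 nM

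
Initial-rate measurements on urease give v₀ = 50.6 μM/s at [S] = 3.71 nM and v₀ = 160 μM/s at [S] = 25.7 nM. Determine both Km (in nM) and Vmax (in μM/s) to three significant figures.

In reciprocal form, 1/v = (Km/Vmax)·(1/[S]) + 1/Vmax. The two points give (1/[S], 1/v) = (0.2695, 0.01976) and (0.03891, 0.006250).
Slope = (0.01976 − 0.006250)/(0.2695 − 0.03891) = 0.05859; intercept = 0.01976 − 0.05859×0.2695 = 0.003970.
Vmax = 1/intercept = 252 μM/s; Km = slope × Vmax = 0.05859 × 252 = 14.8 nM.

Km = 14.8 nM; Vmax = 252 μM/s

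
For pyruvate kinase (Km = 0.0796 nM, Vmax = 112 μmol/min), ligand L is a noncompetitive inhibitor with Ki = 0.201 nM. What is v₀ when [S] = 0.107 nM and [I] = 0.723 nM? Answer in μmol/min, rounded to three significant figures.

14.0 μmol/min

α = 1 + [I]/Ki = 1 + 0.723/0.201 = 4.597.
For a noncompetitive inhibitor, Vmax is reduced to Vmax/α while Km is unchanged: Km,app = 0.0796 nM, Vmax,app = 24.4 μmol/min.
v = Vmax,app·[S]/(Km,app + [S]) = 24.4 × 0.107/(0.0796 + 0.107) = 14.0 μmol/min.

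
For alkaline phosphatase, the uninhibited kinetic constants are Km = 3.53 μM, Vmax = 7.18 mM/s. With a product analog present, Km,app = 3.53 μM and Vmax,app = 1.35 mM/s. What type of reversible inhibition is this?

Vmax decreases (7.18 → 1.35 mM/s) while Km is unchanged — pure noncompetitive inhibition.

noncompetitive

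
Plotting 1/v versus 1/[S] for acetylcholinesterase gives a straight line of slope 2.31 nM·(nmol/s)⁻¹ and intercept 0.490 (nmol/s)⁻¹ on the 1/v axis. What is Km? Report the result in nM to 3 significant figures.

y-intercept = 1/Vmax ⇒ Vmax = 2.04 nmol/s; slope = Km/Vmax ⇒ Km = slope × Vmax.
Km = 2.31 × 2.04 = 4.71 nM.

4.71 nM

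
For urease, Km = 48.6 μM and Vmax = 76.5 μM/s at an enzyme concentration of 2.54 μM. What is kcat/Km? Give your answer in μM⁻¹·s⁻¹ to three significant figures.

kcat = Vmax/[E]total = 76.5/2.54 = 30.1 s⁻¹.
kcat/Km = 30.1/48.6 = 0.620 μM⁻¹·s⁻¹.

0.620 μM⁻¹·s⁻¹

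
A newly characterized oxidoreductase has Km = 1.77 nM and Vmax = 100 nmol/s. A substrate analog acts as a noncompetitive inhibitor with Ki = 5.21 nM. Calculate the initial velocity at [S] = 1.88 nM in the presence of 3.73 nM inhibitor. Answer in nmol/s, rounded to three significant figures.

30.0 nmol/s

With α = 1 + [I]/Ki = 1 + 3.73/5.21 = 1.716, the noncompetitive rate law is v = (Vmax/α)·[S] / (Km + [S]).
v = (100/1.716)×1.88 / (1.77 + 1.88) = 109.6/3.650 = 30.0 nmol/s.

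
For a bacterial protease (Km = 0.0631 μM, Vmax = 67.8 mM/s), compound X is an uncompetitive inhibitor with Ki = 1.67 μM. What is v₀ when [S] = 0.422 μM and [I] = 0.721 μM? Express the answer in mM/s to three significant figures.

α = 1 + [I]/Ki = 1 + 0.721/1.67 = 1.432.
For an uncompetitive inhibitor, both parameters are divided by α, giving Vmax/α and Km/α: Km,app = 0.0441 μM, Vmax,app = 47.4 mM/s.
v = Vmax,app·[S]/(Km,app + [S]) = 47.4 × 0.422/(0.0441 + 0.422) = 42.9 mM/s.

42.9 mM/s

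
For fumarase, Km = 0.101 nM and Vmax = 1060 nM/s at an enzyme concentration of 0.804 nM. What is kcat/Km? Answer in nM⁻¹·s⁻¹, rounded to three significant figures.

13100 nM⁻¹·s⁻¹

kcat = Vmax/[E]total = 1060/0.804 = 1320 s⁻¹.
kcat/Km = 1320/0.101 = 13100 nM⁻¹·s⁻¹.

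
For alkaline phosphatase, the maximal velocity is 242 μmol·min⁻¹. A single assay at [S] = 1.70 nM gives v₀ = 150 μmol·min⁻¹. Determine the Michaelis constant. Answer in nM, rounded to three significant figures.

From v = Vmax[S]/(Km+[S]), Km = [S](Vmax − v)/v.
Km = 1.70 × (242 − 150) / 150 = 156.4/150 = 1.04 nM.

1.04 nM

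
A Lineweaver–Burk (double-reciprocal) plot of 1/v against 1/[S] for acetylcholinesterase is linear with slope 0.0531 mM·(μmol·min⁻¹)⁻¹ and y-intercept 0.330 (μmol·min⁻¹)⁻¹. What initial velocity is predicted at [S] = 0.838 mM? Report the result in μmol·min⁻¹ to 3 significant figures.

The y-intercept is 1/Vmax, so Vmax = 1/0.330 = 3.03 μmol·min⁻¹.
The slope is Km/Vmax, so Km = 0.0531 × 3.03 = 0.161 mM.
Then v = 3.03 × 0.838/(0.161 + 0.838) = 2.54 μmol·min⁻¹.

2.54 μmol·min⁻¹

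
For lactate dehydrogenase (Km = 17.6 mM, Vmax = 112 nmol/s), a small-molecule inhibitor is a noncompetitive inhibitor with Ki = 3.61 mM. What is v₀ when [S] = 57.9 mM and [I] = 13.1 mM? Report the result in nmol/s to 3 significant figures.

18.6 nmol/s

With α = 1 + [I]/Ki = 1 + 13.1/3.61 = 4.629, the noncompetitive rate law is v = (Vmax/α)·[S] / (Km + [S]).
v = (112/4.629)×57.9 / (17.6 + 57.9) = 1401/75.50 = 18.6 nmol/s.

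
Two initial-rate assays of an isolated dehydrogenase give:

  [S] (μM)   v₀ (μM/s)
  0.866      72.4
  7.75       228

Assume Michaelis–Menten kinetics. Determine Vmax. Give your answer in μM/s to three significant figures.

In reciprocal form, 1/v = (Km/Vmax)·(1/[S]) + 1/Vmax. The two points give (1/[S], 1/v) = (1.155, 0.01381) and (0.1290, 0.004386).
Slope = (0.01381 − 0.004386)/(1.155 − 0.1290) = 0.009190; intercept = 0.01381 − 0.009190×1.155 = 0.003200.
Vmax = 1/intercept = 312 μM/s; Km = slope × Vmax = 0.009190 × 312 = 2.87 μM.

312 μM/s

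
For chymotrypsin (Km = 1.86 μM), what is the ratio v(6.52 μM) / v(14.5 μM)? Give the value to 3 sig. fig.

Since Vmax cancels, v₂/v₁ = [S]₂(Km+[S]₁) / [S]₁(Km+[S]₂).
= 6.52×(1.86+14.5) / (14.5×(1.86+6.52)) = 106.7/121.5 = 0.878.

0.878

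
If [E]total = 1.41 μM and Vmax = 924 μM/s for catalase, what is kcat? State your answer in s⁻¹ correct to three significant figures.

655 s⁻¹

kcat = Vmax/[E]total = 924 μM/s / 1.41 μM = 655 s⁻¹.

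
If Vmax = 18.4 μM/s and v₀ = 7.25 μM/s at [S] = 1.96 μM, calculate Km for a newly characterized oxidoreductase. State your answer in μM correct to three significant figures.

3.01 μM

From v = Vmax[S]/(Km+[S]), Km = [S](Vmax − v)/v.
Km = 1.96 × (18.4 − 7.25) / 7.25 = 21.85/7.25 = 3.01 μM.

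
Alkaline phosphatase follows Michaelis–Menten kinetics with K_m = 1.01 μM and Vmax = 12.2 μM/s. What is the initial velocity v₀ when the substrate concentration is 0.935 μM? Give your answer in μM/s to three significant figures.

[S]/(Km+[S]) = 0.935/1.945 = 0.4807, the fractional saturation.
v = 0.4807 × Vmax = 0.4807 × 12.2 = 5.86 μM/s.

5.86 μM/s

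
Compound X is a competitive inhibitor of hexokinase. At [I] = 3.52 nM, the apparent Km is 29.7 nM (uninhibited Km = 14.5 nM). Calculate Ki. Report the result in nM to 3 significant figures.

Competitive: Km,app = α·Km with α = 1 + [I]/Ki.
α = Km,app/Km = 29.7/14.5 = 2.048.
Since α = 1 + [I]/Ki, [I]/Ki = 2.048 − 1 = 1.048 and Ki = 3.52/1.048 = 3.36 nM.

3.36 nM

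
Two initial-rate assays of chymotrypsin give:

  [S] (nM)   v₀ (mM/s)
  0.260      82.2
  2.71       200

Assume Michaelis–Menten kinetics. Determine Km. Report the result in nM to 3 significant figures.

In reciprocal form, 1/v = (Km/Vmax)·(1/[S]) + 1/Vmax. The two points give (1/[S], 1/v) = (3.846, 0.01217) and (0.3690, 0.005000).
Slope = (0.01217 − 0.005000)/(3.846 − 0.3690) = 0.002061; intercept = 0.01217 − 0.002061×3.846 = 0.004240.
Vmax = 1/intercept = 236 mM/s; Km = slope × Vmax = 0.002061 × 236 = 0.486 nM.

0.486 nM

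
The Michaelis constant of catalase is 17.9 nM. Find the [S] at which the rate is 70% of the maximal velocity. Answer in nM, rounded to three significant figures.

41.8 nM

v/Vmax = [S]/(Km+[S]) = 0.7, so [S] = Km·0.7/(1 − 0.7) = 17.9 × 2.333.
[S] = 41.8 nM.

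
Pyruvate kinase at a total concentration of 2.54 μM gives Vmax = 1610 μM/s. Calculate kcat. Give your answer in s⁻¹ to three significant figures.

kcat = Vmax/[E]total = 1610 μM/s / 2.54 μM = 634 s⁻¹.

634 s⁻¹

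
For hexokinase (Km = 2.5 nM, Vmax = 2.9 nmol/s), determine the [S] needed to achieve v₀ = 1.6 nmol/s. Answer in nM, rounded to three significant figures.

3.08 nM

The required fractional saturation is v/Vmax = 1.6/2.9 = 0.5517.
Then [S]/(Km+[S]) = 0.5517 ⇒ [S] = 2.5 × 0.5517/(1 − 0.5517) = 3.08 nM.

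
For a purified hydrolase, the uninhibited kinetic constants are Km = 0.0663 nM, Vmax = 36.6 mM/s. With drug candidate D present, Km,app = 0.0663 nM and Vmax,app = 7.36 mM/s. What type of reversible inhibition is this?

Vmax decreases (36.6 → 7.36 mM/s) while Km is unchanged — pure noncompetitive inhibition.

noncompetitive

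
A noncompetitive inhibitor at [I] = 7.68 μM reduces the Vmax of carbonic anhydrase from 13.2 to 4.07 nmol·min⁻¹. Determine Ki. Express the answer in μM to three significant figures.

Noncompetitive: Vmax,app = Vmax/α with α = 1 + [I]/Ki.
α = Vmax/Vmax,app = 13.2/4.07 = 3.243.
Since α = 1 + [I]/Ki, [I]/Ki = 3.243 − 1 = 2.243 and Ki = 7.68/2.243 = 3.42 μM.

3.42 μM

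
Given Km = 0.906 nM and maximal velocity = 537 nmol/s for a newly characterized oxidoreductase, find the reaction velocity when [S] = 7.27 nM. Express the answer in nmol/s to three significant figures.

477 nmol/s

[S]/(Km+[S]) = 7.27/8.176 = 0.8892, the fractional saturation.
v = 0.8892 × Vmax = 0.8892 × 537 = 477 nmol/s.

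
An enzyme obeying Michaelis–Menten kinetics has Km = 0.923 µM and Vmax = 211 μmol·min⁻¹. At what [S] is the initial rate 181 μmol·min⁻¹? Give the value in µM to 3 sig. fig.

5.57 µM

Rearranging v = Vmax[S]/(Km+[S]) gives [S] = Km·v/(Vmax − v).
[S] = 0.923 × 181 / (211 − 181) = 167.1/30.00 = 5.57 µM.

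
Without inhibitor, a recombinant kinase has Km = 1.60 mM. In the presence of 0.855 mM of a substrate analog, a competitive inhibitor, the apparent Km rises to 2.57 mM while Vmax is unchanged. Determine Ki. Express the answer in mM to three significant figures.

Competitive: Km,app = α·Km with α = 1 + [I]/Ki.
α = Km,app/Km = 2.57/1.60 = 1.606.
Since α = 1 + [I]/Ki, [I]/Ki = 1.606 − 1 = 0.6062 and Ki = 0.855/0.6062 = 1.41 mM.

1.41 mM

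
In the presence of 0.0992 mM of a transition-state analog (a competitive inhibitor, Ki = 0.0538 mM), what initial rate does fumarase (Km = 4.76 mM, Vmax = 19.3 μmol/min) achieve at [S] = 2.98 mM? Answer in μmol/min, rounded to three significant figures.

α = 1 + [I]/Ki = 1 + 0.0992/0.0538 = 2.844.
For a competitive inhibitor, Vmax is unchanged and the apparent Km becomes α·Km: Km,app = 13.5 mM, Vmax,app = 19.3 μmol/min.
v = Vmax,app·[S]/(Km,app + [S]) = 19.3 × 2.98/(13.5 + 2.98) = 3.48 μmol/min.

3.48 μmol/min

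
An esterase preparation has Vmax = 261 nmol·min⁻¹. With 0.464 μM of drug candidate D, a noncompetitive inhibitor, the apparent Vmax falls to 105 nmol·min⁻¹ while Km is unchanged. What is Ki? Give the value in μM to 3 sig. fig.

0.312 μM

Noncompetitive: Vmax,app = Vmax/α with α = 1 + [I]/Ki.
α = Vmax/Vmax,app = 261/105 = 2.486.
Ki = [I]/(α − 1) = 0.464/1.486 = 0.312 μM.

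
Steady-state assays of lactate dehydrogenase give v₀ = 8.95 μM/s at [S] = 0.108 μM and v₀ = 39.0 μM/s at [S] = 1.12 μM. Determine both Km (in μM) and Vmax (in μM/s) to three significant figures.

Km = 0.625 μM; Vmax = 60.8 μM/s

From v = Vmax[S]/(Km+[S]), each point gives Vmax = v(Km+[S])/[S].
Equating: 8.95(Km+0.108)/0.108 = 39.0(Km+1.12)/1.12.
82.87·Km + 8.95 = 34.82·Km + 39.0, so (82.87 − 34.82)·Km = 39.0 − 8.95.
Km = 30.05/48.05 = 0.625 μM; then Vmax = 8.95(0.625+0.108)/0.108 = 60.8 μM/s.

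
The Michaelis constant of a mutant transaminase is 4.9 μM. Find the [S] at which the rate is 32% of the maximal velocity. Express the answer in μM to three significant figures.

2.31 μM

v/Vmax = [S]/(Km+[S]) = 0.32, so [S] = Km·0.32/(1 − 0.32) = 4.9 × 0.4706.
[S] = 2.31 μM.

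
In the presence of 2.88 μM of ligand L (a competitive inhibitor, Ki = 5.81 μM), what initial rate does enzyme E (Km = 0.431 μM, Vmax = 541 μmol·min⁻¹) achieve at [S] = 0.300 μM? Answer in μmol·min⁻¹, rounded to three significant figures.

With α = 1 + [I]/Ki = 1 + 2.88/5.81 = 1.496, the competitive rate law is v = Vmax[S] / (αKm + [S]).
v = 541×0.300 / (1.496×0.431 + 0.300) = 162.3/0.9446 = 172 μmol·min⁻¹.

172 μmol·min⁻¹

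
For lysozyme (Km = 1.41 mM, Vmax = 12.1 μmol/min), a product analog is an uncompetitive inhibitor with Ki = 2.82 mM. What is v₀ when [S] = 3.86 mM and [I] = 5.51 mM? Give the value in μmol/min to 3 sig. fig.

3.65 μmol/min

With α = 1 + [I]/Ki = 1 + 5.51/2.82 = 2.954, the uncompetitive rate law is v = (Vmax/α)·[S] / (Km/α + [S]).
v = (12.1/2.954)×3.86 / (1.41/2.954 + 3.86) = 15.81/4.337 = 3.65 μmol/min.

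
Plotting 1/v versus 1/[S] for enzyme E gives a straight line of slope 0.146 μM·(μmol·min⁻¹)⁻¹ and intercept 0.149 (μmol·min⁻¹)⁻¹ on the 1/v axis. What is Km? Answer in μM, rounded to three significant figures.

0.980 μM

y-intercept = 1/Vmax ⇒ Vmax = 6.71 μmol·min⁻¹; slope = Km/Vmax ⇒ Km = slope × Vmax.
Km = 0.146 × 6.71 = 0.980 μM.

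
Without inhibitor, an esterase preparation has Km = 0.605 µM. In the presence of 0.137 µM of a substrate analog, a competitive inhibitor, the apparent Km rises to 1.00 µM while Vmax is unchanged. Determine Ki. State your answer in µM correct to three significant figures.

Competitive: Km,app = α·Km with α = 1 + [I]/Ki.
α = Km,app/Km = 1.00/0.605 = 1.653.
Ki = [I]/(α − 1) = 0.137/0.6529 = 0.210 µM.

0.210 µM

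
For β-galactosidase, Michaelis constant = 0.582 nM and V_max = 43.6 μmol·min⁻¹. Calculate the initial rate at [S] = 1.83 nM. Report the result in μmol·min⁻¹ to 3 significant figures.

[S]/(Km+[S]) = 1.83/2.412 = 0.7587, the fractional saturation.
v = 0.7587 × Vmax = 0.7587 × 43.6 = 33.1 μmol·min⁻¹.

33.1 μmol·min⁻¹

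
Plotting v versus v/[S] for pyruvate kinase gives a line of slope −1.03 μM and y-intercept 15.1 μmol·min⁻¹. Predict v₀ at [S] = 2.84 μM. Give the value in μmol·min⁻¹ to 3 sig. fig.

11.1 μmol·min⁻¹

In the Eadie–Hofstee form v = Vmax − Km·(v/[S]), the slope is −Km and the intercept is Vmax, so Km = 1.03 μM and Vmax = 15.1 μmol·min⁻¹.
v = 15.1 × 2.84/(1.03 + 2.84) = 11.1 μmol·min⁻¹.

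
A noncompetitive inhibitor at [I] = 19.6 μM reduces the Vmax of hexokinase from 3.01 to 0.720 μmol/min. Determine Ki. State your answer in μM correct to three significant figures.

6.16 μM

Noncompetitive: Vmax,app = Vmax/α with α = 1 + [I]/Ki.
α = Vmax/Vmax,app = 3.01/0.720 = 4.181.
Since α = 1 + [I]/Ki, [I]/Ki = 4.181 − 1 = 3.181 and Ki = 19.6/3.181 = 6.16 μM.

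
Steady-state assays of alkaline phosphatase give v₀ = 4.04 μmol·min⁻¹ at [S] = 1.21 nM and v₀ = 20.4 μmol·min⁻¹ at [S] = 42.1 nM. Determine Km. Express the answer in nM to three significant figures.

5.73 nM

In reciprocal form, 1/v = (Km/Vmax)·(1/[S]) + 1/Vmax. The two points give (1/[S], 1/v) = (0.8264, 0.2475) and (0.02375, 0.04902).
Slope = (0.2475 − 0.04902)/(0.8264 − 0.02375) = 0.2473; intercept = 0.2475 − 0.2473×0.8264 = 0.04315.
Vmax = 1/intercept = 23.2 μmol·min⁻¹; Km = slope × Vmax = 0.2473 × 23.2 = 5.73 nM.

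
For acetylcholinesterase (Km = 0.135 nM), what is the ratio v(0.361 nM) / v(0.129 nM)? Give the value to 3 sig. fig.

Since Vmax cancels, v₂/v₁ = [S]₂(Km+[S]₁) / [S]₁(Km+[S]₂).
= 0.361×(0.135+0.129) / (0.129×(0.135+0.361)) = 0.09530/0.06398 = 1.49.

1.49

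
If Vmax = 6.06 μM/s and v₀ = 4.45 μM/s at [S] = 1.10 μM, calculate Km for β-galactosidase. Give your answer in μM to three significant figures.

v/Vmax = 4.45/6.06 = 0.7343 = [S]/(Km+[S]).
So Km + [S] = [S]/0.7343 = 1.498 μM, giving Km = 1.498 − 1.10 = 0.398 μM.

0.398 μM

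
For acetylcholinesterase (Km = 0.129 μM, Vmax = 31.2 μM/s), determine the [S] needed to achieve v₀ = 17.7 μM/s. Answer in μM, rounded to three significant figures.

Rearranging v = Vmax[S]/(Km+[S]) gives [S] = Km·v/(Vmax − v).
[S] = 0.129 × 17.7 / (31.2 − 17.7) = 2.283/13.50 = 0.169 μM.

0.169 μM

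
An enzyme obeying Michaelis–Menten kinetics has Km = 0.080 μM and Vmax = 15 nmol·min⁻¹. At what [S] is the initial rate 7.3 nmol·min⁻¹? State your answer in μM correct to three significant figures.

Rearranging v = Vmax[S]/(Km+[S]) gives [S] = Km·v/(Vmax − v).
[S] = 0.080 × 7.3 / (15 − 7.3) = 0.5840/7.700 = 0.0758 μM.

0.0758 μM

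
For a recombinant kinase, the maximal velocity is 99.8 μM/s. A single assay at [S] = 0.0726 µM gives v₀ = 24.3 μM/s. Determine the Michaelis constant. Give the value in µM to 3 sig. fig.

0.226 µM

From v = Vmax[S]/(Km+[S]), Km = [S](Vmax − v)/v.
Km = 0.0726 × (99.8 − 24.3) / 24.3 = 5.481/24.3 = 0.226 µM.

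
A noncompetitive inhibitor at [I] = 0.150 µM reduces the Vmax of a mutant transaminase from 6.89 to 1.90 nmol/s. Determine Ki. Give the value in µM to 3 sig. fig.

0.0571 µM

Noncompetitive: Vmax,app = Vmax/α with α = 1 + [I]/Ki.
α = Vmax/Vmax,app = 6.89/1.90 = 3.626.
Since α = 1 + [I]/Ki, [I]/Ki = 3.626 − 1 = 2.626 and Ki = 0.150/2.626 = 0.0571 µM.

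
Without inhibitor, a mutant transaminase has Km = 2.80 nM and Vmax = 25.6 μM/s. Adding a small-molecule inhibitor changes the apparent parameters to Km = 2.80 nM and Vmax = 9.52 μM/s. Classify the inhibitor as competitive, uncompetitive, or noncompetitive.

noncompetitive

Vmax decreases (25.6 → 9.52 μM/s) while Km is unchanged — pure noncompetitive inhibition.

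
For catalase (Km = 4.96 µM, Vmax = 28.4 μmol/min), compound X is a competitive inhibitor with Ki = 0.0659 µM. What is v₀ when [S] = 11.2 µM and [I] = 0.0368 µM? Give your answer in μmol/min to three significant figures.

With α = 1 + [I]/Ki = 1 + 0.0368/0.0659 = 1.558, the competitive rate law is v = Vmax[S] / (αKm + [S]).
v = 28.4×11.2 / (1.558×4.96 + 11.2) = 318.1/18.93 = 16.8 μmol/min.

16.8 μmol/min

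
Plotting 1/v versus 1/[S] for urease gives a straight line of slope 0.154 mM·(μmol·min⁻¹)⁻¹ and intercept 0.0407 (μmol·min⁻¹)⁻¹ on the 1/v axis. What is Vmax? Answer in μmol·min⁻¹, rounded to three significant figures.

24.6 μmol·min⁻¹

The y-intercept of a Lineweaver–Burk plot equals 1/Vmax, so Vmax = 1/0.0407 = 24.6 μmol·min⁻¹.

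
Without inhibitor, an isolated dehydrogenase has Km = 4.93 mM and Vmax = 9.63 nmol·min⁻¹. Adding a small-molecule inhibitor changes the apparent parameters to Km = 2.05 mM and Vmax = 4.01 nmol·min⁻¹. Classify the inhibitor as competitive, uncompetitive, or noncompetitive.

Both Km and Vmax decrease by the same factor (~2.40-fold) — characteristic of uncompetitive inhibition.

uncompetitive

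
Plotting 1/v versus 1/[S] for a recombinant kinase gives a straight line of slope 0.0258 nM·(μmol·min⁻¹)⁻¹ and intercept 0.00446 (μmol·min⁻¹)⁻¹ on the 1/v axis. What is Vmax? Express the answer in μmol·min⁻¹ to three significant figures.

224 μmol·min⁻¹

The y-intercept of a Lineweaver–Burk plot equals 1/Vmax, so Vmax = 1/0.00446 = 224 μmol·min⁻¹.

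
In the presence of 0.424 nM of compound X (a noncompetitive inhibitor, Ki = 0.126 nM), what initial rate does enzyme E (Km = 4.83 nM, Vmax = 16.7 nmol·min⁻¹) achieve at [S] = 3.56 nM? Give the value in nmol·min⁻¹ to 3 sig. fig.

1.62 nmol·min⁻¹

With α = 1 + [I]/Ki = 1 + 0.424/0.126 = 4.365, the noncompetitive rate law is v = (Vmax/α)·[S] / (Km + [S]).
v = (16.7/4.365)×3.56 / (4.83 + 3.56) = 13.62/8.390 = 1.62 nmol·min⁻¹.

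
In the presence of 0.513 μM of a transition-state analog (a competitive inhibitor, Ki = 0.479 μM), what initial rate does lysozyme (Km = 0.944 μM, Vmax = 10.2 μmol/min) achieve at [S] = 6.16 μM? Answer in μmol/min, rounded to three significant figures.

7.74 μmol/min

α = 1 + [I]/Ki = 1 + 0.513/0.479 = 2.071.
For a competitive inhibitor, Vmax is unchanged and the apparent Km becomes α·Km: Km,app = 1.96 μM, Vmax,app = 10.2 μmol/min.
v = Vmax,app·[S]/(Km,app + [S]) = 10.2 × 6.16/(1.96 + 6.16) = 7.74 μmol/min.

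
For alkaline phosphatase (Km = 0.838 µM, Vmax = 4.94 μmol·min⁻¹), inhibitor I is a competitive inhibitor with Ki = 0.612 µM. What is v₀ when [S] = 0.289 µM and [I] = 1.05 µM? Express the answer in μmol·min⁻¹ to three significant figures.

0.557 μmol·min⁻¹

α = 1 + [I]/Ki = 1 + 1.05/0.612 = 2.716.
For a competitive inhibitor, Vmax is unchanged and the apparent Km becomes α·Km: Km,app = 2.28 µM, Vmax,app = 4.94 μmol·min⁻¹.
v = Vmax,app·[S]/(Km,app + [S]) = 4.94 × 0.289/(2.28 + 0.289) = 0.557 μmol·min⁻¹.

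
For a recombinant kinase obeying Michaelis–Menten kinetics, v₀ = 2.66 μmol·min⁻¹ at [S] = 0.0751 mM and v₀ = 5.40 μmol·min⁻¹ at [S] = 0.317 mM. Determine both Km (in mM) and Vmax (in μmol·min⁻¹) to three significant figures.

Km = 0.149 mM; Vmax = 7.94 μmol·min⁻¹

From v = Vmax[S]/(Km+[S]), each point gives Vmax = v(Km+[S])/[S].
Equating: 2.66(Km+0.0751)/0.0751 = 5.40(Km+0.317)/0.317.
35.42·Km + 2.66 = 17.03·Km + 5.40, so (35.42 − 17.03)·Km = 5.40 − 2.66.
Km = 2.740/18.38 = 0.149 mM; then Vmax = 2.66(0.149+0.0751)/0.0751 = 7.94 μmol·min⁻¹.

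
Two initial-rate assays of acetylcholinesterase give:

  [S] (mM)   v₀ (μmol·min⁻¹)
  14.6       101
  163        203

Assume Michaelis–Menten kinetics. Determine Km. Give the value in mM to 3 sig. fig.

In reciprocal form, 1/v = (Km/Vmax)·(1/[S]) + 1/Vmax. The two points give (1/[S], 1/v) = (0.06849, 0.009901) and (0.006135, 0.004926).
Slope = (0.009901 − 0.004926)/(0.06849 − 0.006135) = 0.07978; intercept = 0.009901 − 0.07978×0.06849 = 0.004437.
Vmax = 1/intercept = 225 μmol·min⁻¹; Km = slope × Vmax = 0.07978 × 225 = 18.0 mM.

18.0 mM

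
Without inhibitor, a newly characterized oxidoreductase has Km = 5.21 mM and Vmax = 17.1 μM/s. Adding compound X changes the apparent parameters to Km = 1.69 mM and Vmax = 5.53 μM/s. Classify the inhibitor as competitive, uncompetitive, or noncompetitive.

Both Km and Vmax decrease by the same factor (~3.09-fold) — characteristic of uncompetitive inhibition.

uncompetitive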